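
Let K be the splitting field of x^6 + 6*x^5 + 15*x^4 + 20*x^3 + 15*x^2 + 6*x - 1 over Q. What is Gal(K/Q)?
D_6

The polynomial f is an irreducible sextic over Q, so G = Gal(f/Q) is one of the 16 transitive subgroups 6T1, ..., 6T16 of S_6. The discriminant of f is 1492992, which is not a perfect square, so G is not contained in A_6. The transitive groups of degree 6 not contained in A_6 are: C_6 (6T1, order 6), S_3 (6T2, order 6), D_6 (6T3, order 12), C_3 x S_3 (6T5, order 18), A_4 x C_2 (6T6, order 24), S_4 (6T8, order 24), S_3 x S_3 (6T9, order 36), S_4 x C_2 (6T11, order 48), (S_3 x S_3) : C_2 (6T13, order 72), PGL(2,5) (6T14, order 120), S_6 (6T16, order 720). By Dedekind's theorem, for a prime p not dividing disc(f) the degrees of the irreducible factors of f mod p form the cycle type of an element of G. Factoring f modulo the 79 such primes p <= 419 (skipping 2, 3, which divide the discriminant), each new pattern first appears at: mod 5: f = (x^2 + x + 2)(x^2 + 2x + 3)(x^2 + 3x + 4), pattern 2+2+2; mod 7: f = (x^3 + 3x^2 + 3x + 4)(x^3 + 3x^2 + 3x + 5), pattern 3+3; mod 13: f = (x^6 + 6x^5 + 2x^4 + 7x^3 + 2x^2 + 6x + 12), pattern 6; mod 17: f = (x + 6)(x + 13)(x^2 + 7x + 14)(x^2 + 14x + 4), pattern 2+2+1+1; mod 31: f = (x + 3)(x + 11)(x + 13)(x + 20)(x + 22)(x + 30), pattern 1+1+1+1+1+1. No other pattern occurs in this range, so the set of observed cycle types is {2+2+2, 3+3, 6, 2+2+1+1, 1+1+1+1+1+1}. The candidates containing elements of all these cycle types are D_6 (6T3) of order 12, A_4 x C_2 (6T6) of order 24, S_3 x S_3 (6T9) of order 36, S_4 x C_2 (6T11) of order 48, (S_3 x S_3) : C_2 (6T13) of order 72, PGL(2,5) (6T14) of order 120, S_6 (6T16) of order 720; the others are excluded. The observed types are precisely the cycle types that occur in D_6 (6T3). Each of the other remaining candidates has further cycle types, and by the Chebotarev density theorem the matching factorization patterns would occur for a proportion of primes equal to their share of the group: A_4 x C_2 (6T6) additionally contains elements of type 2+1+1+1+1 (3 of its 24 elements, about 12% of primes); S_3 x S_3 (6T9) additionally contains elements of type 3+1+1+1 (4 of its 36 elements, about 11% of primes); S_4 x C_2 (6T11) additionally contains elements of type 4+2, 4+1+1, 2+1+1+1+1 (15 of its 48 elements, about 31% of primes); (S_3 x S_3) : C_2 (6T13) additionally contains elements of type 4+2, 3+2+1, 3+1+1+1, 2+1+1+1+1 (40 of its 72 elements, about 56% of primes); PGL(2,5) (6T14) additionally contains elements of type 5+1, 4+1+1 (54 of its 120 elements, about 45% of primes); S_6 (6T16) additionally contains elements of type 5+1, 4+2, 4+1+1, 3+2+1, 3+1+1+1, 2+1+1+1+1 (499 of its 720 elements, about 69% of primes). None of the 79 primes tested shows any such pattern (for each of these groups the chance of that is below 10^-4), which rules them out. Hence G = D_6 (6T3), of order 12.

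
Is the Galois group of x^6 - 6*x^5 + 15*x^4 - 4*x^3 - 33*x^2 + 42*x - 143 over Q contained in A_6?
No

The polynomial is irreducible of degree 6 over Q. Its discriminant is 5410421842378752, which is not a perfect square. A Galois group lies in the alternating group exactly when the discriminant is a square in Q, so the Galois group (S_3 x S_3) is not contained in A_6.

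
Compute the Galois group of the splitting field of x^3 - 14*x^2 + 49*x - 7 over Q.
C_3

The polynomial is an irreducible cubic over Q and its discriminant is 8281 = 91^2, a perfect square. For an irreducible cubic, a square discriminant forces the Galois group to be A_3, the cyclic group of order 3.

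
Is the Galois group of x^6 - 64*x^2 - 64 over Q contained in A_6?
The polynomial is irreducible of degree 6 over Q. Its discriminant is 3603718079512576 = 60030976^2, a perfect square. A Galois group lies in the alternating group exactly when the discriminant is a square in Q, so the Galois group (S_4) is contained in A_6.

Yes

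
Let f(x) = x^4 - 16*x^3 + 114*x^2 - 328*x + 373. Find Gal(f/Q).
The polynomial is an irreducible quartic over Q and its discriminant is 764411904 = 27648^2, a perfect square, so the Galois group is contained in A_4. The resolvent cubic y^3 - 114*y^2 + 3756*y - 32984 splits completely over Q, which gives the Klein four-group V_4.

V_4 (order 4)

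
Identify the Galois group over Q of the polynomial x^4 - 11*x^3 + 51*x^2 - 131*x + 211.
C_4 (also written C4)

The polynomial is an irreducible quartic over Q and its discriminant is 66430125, which is not a perfect square, so the Galois group is not contained in A_4. The resolvent cubic y^3 - 51*y^2 + 597*y + 352 has exactly one rational root, so the Galois group is C_4 or D_4. The quartic becomes reducible over Q(sqrt(disc)), so the group is C_4.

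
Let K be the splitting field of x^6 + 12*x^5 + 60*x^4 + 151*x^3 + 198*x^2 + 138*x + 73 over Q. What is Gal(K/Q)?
The polynomial f is an irreducible sextic over Q, so G = Gal(f/Q) is one of the 16 transitive subgroups 6T1, ..., 6T16 of S_6. The discriminant of f is -945145936107, which is not a perfect square, so G is not contained in A_6. The transitive groups of degree 6 not contained in A_6 are: C_6 (6T1, order 6), S_3 (6T2, order 6), D_6 (6T3, order 12), C_3 x S_3 (6T5, order 18), A_4 x C_2 (6T6, order 24), S_4 (6T8, order 24), S_3 x S_3 (6T9, order 36), S_4 x C_2 (6T11, order 48), (S_3 x S_3) : C_2 (6T13, order 72), PGL(2,5) (6T14, order 120), S_6 (6T16, order 720). By Dedekind's theorem, for a prime p not dividing disc(f) the degrees of the irreducible factors of f mod p form the cycle type of an element of G. Factoring f modulo the 27 such primes p <= 127 (skipping 3, 17, 19, 43, which divide the discriminant), each new pattern first appears at: mod 2: f = (x^6 + x^3 + 1), pattern 6; mod 7: f = (x + 2)(x^2 + 4x + 1)(x^3 + 6x^2 + x + 5), pattern 3+2+1; mod 11: f = (x^2 + 2x + 10)(x^4 + 10x^3 + 8x^2 + 2x + 4), pattern 4+2; mod 13: f = (x + 9)(x + 11)(x^2 + 8x + 1)(x^2 + 10x + 1), pattern 2+2+1+1; mod 61: f = (x + 14)(x + 28)(x + 43)(x + 57)(x^2 + 53x + 9), pattern 2+1+1+1+1; mod 97: f = (x + 40)(x + 74)(x + 86)(x^3 + 6x^2 + 64x + 72), pattern 3+1+1+1; mod 113: f = (x^2 + 4x + 41)(x^2 + 56x + 28)(x^2 + 65x + 48), pattern 2+2+2; mod 127: f = (x^3 + 6x^2 + 61x + 82)(x^3 + 6x^2 + 90x + 52), pattern 3+3. No other pattern occurs in this range, so the set of observed cycle types is {6, 3+2+1, 4+2, 2+2+1+1, 2+1+1+1+1, 3+1+1+1, 2+2+2, 3+3}. The candidates containing elements of all these cycle types are (S_3 x S_3) : C_2 (6T13) of order 72, S_6 (6T16) of order 720; the others are excluded. The observed types are precisely the cycle types that occur in (S_3 x S_3) : C_2 (6T13) (apart from the identity). Each of the other remaining candidates has further cycle types, and by the Chebotarev density theorem the matching factorization patterns would occur for a proportion of primes equal to their share of the group: S_6 (6T16) additionally contains elements of type 5+1, 4+1+1 (234 of its 720 elements, about 32% of primes). None of the 27 primes tested shows any such pattern (for each of these groups the chance of that is below 10^-4), which rules them out. Hence G = (S_3 x S_3) : C_2 (6T13), of order 72.

(S_3 x S_3) : C_2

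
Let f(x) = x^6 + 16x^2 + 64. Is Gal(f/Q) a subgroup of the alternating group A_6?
The polynomial is irreducible of degree 6 over Q. Its discriminant is -66039417143296, which is not a perfect square. A Galois group lies in the alternating group exactly when the discriminant is a square in Q, so the Galois group (S_4 x C_2) is not contained in A_6.

No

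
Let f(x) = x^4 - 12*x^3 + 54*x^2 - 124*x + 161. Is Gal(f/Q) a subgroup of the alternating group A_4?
The polynomial is irreducible of degree 4 over Q. Its discriminant is 6619136, which is not a perfect square. A Galois group lies in the alternating group exactly when the discriminant is a square in Q, so the Galois group (S_4) is not contained in A_4.

No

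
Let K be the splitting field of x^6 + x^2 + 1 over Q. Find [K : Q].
The degree of the splitting field over Q equals the order of the Galois group, so first determine the group. The polynomial f is an irreducible sextic over Q, so G = Gal(f/Q) is one of the 16 transitive subgroups 6T1, ..., 6T16 of S_6. The discriminant of f is -61504, which is not a perfect square, so G is not contained in A_6. The transitive groups of degree 6 not contained in A_6 are: C_6 (6T1, order 6), S_3 (6T2, order 6), D_6 (6T3, order 12), C_3 x S_3 (6T5, order 18), A_4 x C_2 (6T6, order 24), S_4 (6T8, order 24), S_3 x S_3 (6T9, order 36), S_4 x C_2 (6T11, order 48), (S_3 x S_3) : C_2 (6T13, order 72), PGL(2,5) (6T14, order 120), S_6 (6T16, order 720). By Dedekind's theorem, for a prime p not dividing disc(f) the degrees of the irreducible factors of f mod p form the cycle type of an element of G. Factoring f modulo the 17 such primes p <= 67 (skipping 2, 31, which divide the discriminant), each new pattern first appears at: mod 3: f = (x + 1)(x + 2)(x^4 + x^2 + 2), pattern 4+1+1; mod 5: f = (x^3 + 2x^2 + 2x + 2)(x^3 + 3x^2 + 2x + 3), pattern 3+3; mod 7: f = (x^6 + x^2 + 1), pattern 6; mod 11: f = (x^2 + 9)(x^2 + x + 7)(x^2 + 10x + 7), pattern 2+2+2; mod 13: f = (x^2 + 6)(x^4 + 7x^2 + 11), pattern 4+2; mod 37: f = (x + 5)(x + 32)(x^2 + 9x + 16)(x^2 + 28x + 16), pattern 2+2+1+1; mod 47: f = (x + 5)(x + 9)(x + 38)(x + 42)(x^2 + 12), pattern 2+1+1+1+1. No other pattern occurs in this range, so the set of observed cycle types is {4+1+1, 3+3, 6, 2+2+2, 4+2, 2+2+1+1, 2+1+1+1+1}. The candidates containing elements of all these cycle types are S_4 x C_2 (6T11) of order 48, S_6 (6T16) of order 720; the others are excluded. The observed types are precisely the cycle types that occur in S_4 x C_2 (6T11) (apart from the identity). Each of the other remaining candidates has further cycle types, and by the Chebotarev density theorem the matching factorization patterns would occur for a proportion of primes equal to their share of the group: S_6 (6T16) additionally contains elements of type 5+1, 3+2+1, 3+1+1+1 (304 of its 720 elements, about 42% of primes). None of the 17 primes tested shows any such pattern (for each of these groups the chance of that is below 10^-4), which rules them out. Hence G = S_4 x C_2 (6T11), of order 48. The Galois group S_4 x C_2 (6T11) has order 48, so the splitting field has degree 48 over Q.

48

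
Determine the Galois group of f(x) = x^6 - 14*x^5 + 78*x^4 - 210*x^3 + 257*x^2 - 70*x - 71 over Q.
A_4, A_4 acting on 6 points

The polynomial f is an irreducible sextic over Q, so G = Gal(f/Q) is one of the 16 transitive subgroups 6T1, ..., 6T16 of S_6. The discriminant of f is 5489031744 = 74088^2, a perfect square, so G is contained in A_6. The transitive groups of degree 6 contained in A_6 are: A_4 (6T4, order 12), S_4 (6T7, order 24), (C_3 x C_3) : C_4 (6T10, order 36), PSL(2,5) (6T12, order 60), A_6 (6T15, order 360). By Dedekind's theorem, for a prime p not dividing disc(f) the degrees of the irreducible factors of f mod p form the cycle type of an element of G. Factoring f modulo the 33 such primes p <= 151 (skipping 2, 3, 7, which divide the discriminant), each new pattern first appears at: mod 5: f = (x^3 + 2x^2 + 1)(x^3 + 4x^2 + 4), pattern 3+3; mod 13: f = (x + 1)(x + 2)(x^2 + 10x + 5)(x^2 + 12x + 2), pattern 2+2+1+1. No other pattern occurs in this range, so the set of observed cycle types is {3+3, 2+2+1+1}. The candidates containing elements of all these cycle types are A_4 (6T4) of order 12, S_4 (6T7) of order 24, (C_3 x C_3) : C_4 (6T10) of order 36, PSL(2,5) (6T12) of order 60, A_6 (6T15) of order 360; the others are excluded. The observed types are precisely the cycle types that occur in A_4 (6T4) (apart from the identity). Each of the other remaining candidates has further cycle types, and by the Chebotarev density theorem the matching factorization patterns would occur for a proportion of primes equal to their share of the group: S_4 (6T7) additionally contains elements of type 4+2 (6 of its 24 elements, about 25% of primes); (C_3 x C_3) : C_4 (6T10) additionally contains elements of type 4+2, 3+1+1+1 (22 of its 36 elements, about 61% of primes); PSL(2,5) (6T12) additionally contains elements of type 5+1 (24 of its 60 elements, about 40% of primes); A_6 (6T15) additionally contains elements of type 5+1, 4+2, 3+1+1+1 (274 of its 360 elements, about 76% of primes). None of the 33 primes tested shows any such pattern (for each of these groups the chance of that is below 10^-4), which rules them out. Hence G = A_4 (6T4), of order 12.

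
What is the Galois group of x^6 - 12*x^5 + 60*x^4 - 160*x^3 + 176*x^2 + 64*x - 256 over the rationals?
S_4

The polynomial f is an irreducible sextic over Q, so G = Gal(f/Q) is one of the 16 transitive subgroups 6T1, ..., 6T16 of S_6. The discriminant of f is 3603718079512576 = 60030976^2, a perfect square, so G is contained in A_6. The transitive groups of degree 6 contained in A_6 are: A_4 (6T4, order 12), S_4 (6T7, order 24), (C_3 x C_3) : C_4 (6T10, order 36), PSL(2,5) (6T12, order 60), A_6 (6T15, order 360). By Dedekind's theorem, for a prime p not dividing disc(f) the degrees of the irreducible factors of f mod p form the cycle type of an element of G. Factoring f modulo the 79 such primes p <= 419 (skipping 2, 229, which divide the discriminant), each new pattern first appears at: mod 3: f = (x^3 + x^2 + x + 2)(x^3 + 2x^2 + 1), pattern 3+3; mod 7: f = (x^2 + 3x + 6)(x^4 + 6x^3 + x^2 + 4x + 4), pattern 4+2; mod 23: f = (x + 3)(x + 16)(x^2 + 17x + 11)(x^2 + 21x + 3), pattern 2+2+1+1; mod 193: f = (x + 5)(x + 11)(x + 17)(x + 172)(x + 178)(x + 184), pattern 1+1+1+1+1+1. No other pattern occurs in this range, so the set of observed cycle types is {3+3, 4+2, 2+2+1+1, 1+1+1+1+1+1}. The candidates containing elements of all these cycle types are S_4 (6T7) of order 24, (C_3 x C_3) : C_4 (6T10) of order 36, A_6 (6T15) of order 360; the others are excluded. The observed types are precisely the cycle types that occur in S_4 (6T7). Each of the other remaining candidates has further cycle types, and by the Chebotarev density theorem the matching factorization patterns would occur for a proportion of primes equal to their share of the group: (C_3 x C_3) : C_4 (6T10) additionally contains elements of type 3+1+1+1 (4 of its 36 elements, about 11% of primes); A_6 (6T15) additionally contains elements of type 5+1, 3+1+1+1 (184 of its 360 elements, about 51% of primes). None of the 79 primes tested shows any such pattern (for each of these groups the chance of that is below 10^-4), which rules them out. Hence G = S_4 (6T7), of order 24.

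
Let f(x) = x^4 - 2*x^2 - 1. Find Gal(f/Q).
The polynomial is an irreducible quartic over Q and its discriminant is -1024, which is not a perfect square, so the Galois group is not contained in A_4. The resolvent cubic y^3 + 2*y^2 + 4*y + 8 has exactly one rational root, so the Galois group is C_4 or D_4. The quartic remains irreducible over Q(sqrt(disc)), so the group is D_4.

D_4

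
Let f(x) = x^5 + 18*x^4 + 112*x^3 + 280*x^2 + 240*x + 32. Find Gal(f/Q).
The polynomial f is an irreducible quintic over Q, so G = Gal(f/Q) is a transitive subgroup of S_5: one of C_5 (5T1, order 5), D_5 (5T2, order 10), F_20 (5T3, order 20), A_5 (5T4, order 60) or S_5 (5T5, order 120). The discriminant of f is 15352201216 = 123904^2, a perfect square, so G is contained in A_5. The transitive groups of degree 5 contained in A_5 are: C_5 (5T1, order 5), D_5 (5T2, order 10), A_5 (5T4, order 60). By Dedekind's theorem, for a prime p not dividing disc(f) the degrees of the irreducible factors of f mod p form the cycle type of an element of G. Factoring f modulo the 14 such primes p <= 53 (skipping 2, 11, which divide the discriminant), each new pattern first appears at: mod 3: f = (x^5 + x^3 + x^2 + 2), pattern 5; mod 23: f = (x + 1)(x + 3)(x + 9)(x + 12)(x + 16), pattern 1+1+1+1+1. No other pattern occurs in this range, so the set of observed cycle types is {5, 1+1+1+1+1}. The candidates containing elements of all these cycle types are C_5 (5T1) of order 5, D_5 (5T2) of order 10, A_5 (5T4) of order 60; the others are excluded. The observed types are precisely the cycle types that occur in C_5 (5T1). Each of the other remaining candidates has further cycle types, and by the Chebotarev density theorem the matching factorization patterns would occur for a proportion of primes equal to their share of the group: D_5 (5T2) additionally contains elements of type 2+2+1 (5 of its 10 elements, about 50% of primes); A_5 (5T4) additionally contains elements of type 3+1+1, 2+2+1 (35 of its 60 elements, about 58% of primes). None of the 14 primes tested shows any such pattern (for each of these groups the chance of that is below 10^-4), which rules them out. Hence G = C_5 (5T1), of order 5.

C_5 (order 5)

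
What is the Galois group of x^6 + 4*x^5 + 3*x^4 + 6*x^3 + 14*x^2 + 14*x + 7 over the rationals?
A_4 (order 12)

The polynomial f is an irreducible sextic over Q, so G = Gal(f/Q) is one of the 16 transitive subgroups 6T1, ..., 6T16 of S_6. The discriminant of f is 5489031744 = 74088^2, a perfect square, so G is contained in A_6. The transitive groups of degree 6 contained in A_6 are: A_4 (6T4, order 12), S_4 (6T7, order 24), (C_3 x C_3) : C_4 (6T10, order 36), PSL(2,5) (6T12, order 60), A_6 (6T15, order 360). By Dedekind's theorem, for a prime p not dividing disc(f) the degrees of the irreducible factors of f mod p form the cycle type of an element of G. Factoring f modulo the 33 such primes p <= 151 (skipping 2, 3, 7, which divide the discriminant), each new pattern first appears at: mod 5: f = (x^3 + x^2 + 4x + 1)(x^3 + 3x^2 + x + 2), pattern 3+3; mod 13: f = (x + 4)(x + 5)(x^2 + 3x + 5)(x^2 + 5x + 8), pattern 2+2+1+1. No other pattern occurs in this range, so the set of observed cycle types is {3+3, 2+2+1+1}. The candidates containing elements of all these cycle types are A_4 (6T4) of order 12, S_4 (6T7) of order 24, (C_3 x C_3) : C_4 (6T10) of order 36, PSL(2,5) (6T12) of order 60, A_6 (6T15) of order 360; the others are excluded. The observed types are precisely the cycle types that occur in A_4 (6T4) (apart from the identity). Each of the other remaining candidates has further cycle types, and by the Chebotarev density theorem the matching factorization patterns would occur for a proportion of primes equal to their share of the group: S_4 (6T7) additionally contains elements of type 4+2 (6 of its 24 elements, about 25% of primes); (C_3 x C_3) : C_4 (6T10) additionally contains elements of type 4+2, 3+1+1+1 (22 of its 36 elements, about 61% of primes); PSL(2,5) (6T12) additionally contains elements of type 5+1 (24 of its 60 elements, about 40% of primes); A_6 (6T15) additionally contains elements of type 5+1, 4+2, 3+1+1+1 (274 of its 360 elements, about 76% of primes). None of the 33 primes tested shows any such pattern (for each of these groups the chance of that is below 10^-4), which rules them out. Hence G = A_4 (6T4), of order 12.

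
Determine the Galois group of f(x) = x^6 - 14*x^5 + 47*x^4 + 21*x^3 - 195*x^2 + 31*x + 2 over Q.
PSL(2,5)

The polynomial f is an irreducible sextic over Q, so G = Gal(f/Q) is one of the 16 transitive subgroups 6T1, ..., 6T16 of S_6. The discriminant of f is 8413926734596681 = 91727459^2, a perfect square, so G is contained in A_6. The transitive groups of degree 6 contained in A_6 are: A_4 (6T4, order 12), S_4 (6T7, order 24), (C_3 x C_3) : C_4 (6T10, order 36), PSL(2,5) (6T12, order 60), A_6 (6T15, order 360). By Dedekind's theorem, for a prime p not dividing disc(f) the degrees of the irreducible factors of f mod p form the cycle type of an element of G. Factoring f modulo the 21 such primes p <= 79 (skipping 19, which divides the discriminant), each new pattern first appears at: mod 2: f = (x)(x^5 + x^3 + x^2 + x + 1), pattern 5+1; mod 7: f = (x^3 + 3x^2 + 3x + 5)(x^3 + 4x^2 + 4x + 6), pattern 3+3; mod 61: f = (x + 1)(x + 22)(x^2 + 8x + 48)(x^2 + 16x + 29), pattern 2+2+1+1. No other pattern occurs in this range, so the set of observed cycle types is {5+1, 3+3, 2+2+1+1}. The candidates containing elements of all these cycle types are PSL(2,5) (6T12) of order 60, A_6 (6T15) of order 360; the others are excluded. The observed types are precisely the cycle types that occur in PSL(2,5) (6T12) (apart from the identity). Each of the other remaining candidates has further cycle types, and by the Chebotarev density theorem the matching factorization patterns would occur for a proportion of primes equal to their share of the group: A_6 (6T15) additionally contains elements of type 4+2, 3+1+1+1 (130 of its 360 elements, about 36% of primes). None of the 21 primes tested shows any such pattern (for each of these groups the chance of that is below 10^-4), which rules them out. Hence G = PSL(2,5) (6T12), of order 60.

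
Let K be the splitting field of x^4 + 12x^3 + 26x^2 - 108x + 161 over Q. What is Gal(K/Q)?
The polynomial is an irreducible quartic over Q and its discriminant is 5190582272, which is not a perfect square, so the Galois group is not contained in A_4. The resolvent cubic y^3 - 26*y^2 - 1940*y - 18104 has exactly one rational root, so the Galois group is C_4 or D_4. The quartic becomes reducible over Q(sqrt(disc)), so the group is C_4.

C_4, the cyclic group of order 4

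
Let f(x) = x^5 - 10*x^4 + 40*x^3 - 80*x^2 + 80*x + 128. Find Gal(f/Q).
The polynomial f is an irreducible quintic over Q, so G = Gal(f/Q) is a transitive subgroup of S_5: one of C_5 (5T1, order 5), D_5 (5T2, order 10), F_20 (5T3, order 20), A_5 (5T4, order 60) or S_5 (5T5, order 120). The discriminant of f is 2048000000000, which is not a perfect square, so G is not contained in A_5. The transitive groups of degree 5 not contained in A_5 are: F_20 (5T3, order 20), S_5 (5T5, order 120). By Dedekind's theorem, for a prime p not dividing disc(f) the degrees of the irreducible factors of f mod p form the cycle type of an element of G. Factoring f modulo the 18 such primes p <= 71 (skipping 2, 5, which divide the discriminant), each new pattern first appears at: mod 3: f = (x + 2)(x^4 + x^2 + 2x + 1), pattern 4+1; mod 11: f = (x^5 + x^4 + 7x^3 + 8x^2 + 3x + 7), pattern 5; mod 19: f = (x + 10)(x^2 + 6x + 14)(x^2 + 12x + 2), pattern 2+2+1; mod 31: f = (x + 5)(x + 12)(x + 17)(x + 23)(x + 26), pattern 1+1+1+1+1. No other pattern occurs in this range, so the set of observed cycle types is {4+1, 5, 2+2+1, 1+1+1+1+1}. The candidates containing elements of all these cycle types are F_20 (5T3) of order 20, S_5 (5T5) of order 120; the others are excluded. The observed types are precisely the cycle types that occur in F_20 (5T3). Each of the other remaining candidates has further cycle types, and by the Chebotarev density theorem the matching factorization patterns would occur for a proportion of primes equal to their share of the group: S_5 (5T5) additionally contains elements of type 3+2, 3+1+1, 2+1+1+1 (50 of its 120 elements, about 42% of primes). None of the 18 primes tested shows any such pattern (for each of these groups the chance of that is below 10^-4), which rules them out. Hence G = F_20 (5T3), of order 20.

F_20, the Frobenius group of order 20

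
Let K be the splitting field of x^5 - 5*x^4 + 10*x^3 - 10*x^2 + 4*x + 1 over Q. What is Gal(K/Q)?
S_5

The polynomial f is an irreducible quintic over Q, so G = Gal(f/Q) is a transitive subgroup of S_5: one of C_5 (5T1, order 5), D_5 (5T2, order 10), F_20 (5T3, order 20), A_5 (5T4, order 60) or S_5 (5T5, order 120). The discriminant of f is 2869, which is not a perfect square, so G is not contained in A_5. The transitive groups of degree 5 not contained in A_5 are: F_20 (5T3, order 20), S_5 (5T5, order 120). By Dedekind's theorem, for a prime p not dividing disc(f) the degrees of the irreducible factors of f mod p form the cycle type of an element of G. Factoring f modulo the first such prime p = 2, each new pattern first appears at: mod 2: f = (x^2 + x + 1)(x^3 + x + 1), pattern 3+2. No other pattern occurs in this range, so the set of observed cycle types is {3+2}. Among the candidates above, the only group containing elements of all these cycle types is S_5 (5T5) — F_20 (5T3) lacks at least one of them. Hence G = S_5 (5T5), of order 120.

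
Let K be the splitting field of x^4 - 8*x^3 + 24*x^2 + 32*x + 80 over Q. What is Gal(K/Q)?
The polynomial is an irreducible quartic over Q and its discriminant is 1358954496 = 36864^2, a perfect square, so the Galois group is contained in A_4. The resolvent cubic y^3 - 24*y^2 - 576*y + 1536 is irreducible over Q. An irreducible resolvent with square discriminant gives A_4.

A_4, the alternating group on 4 letters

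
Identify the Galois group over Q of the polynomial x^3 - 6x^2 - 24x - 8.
The polynomial is an irreducible cubic over Q and its discriminant is 46656 = 216^2, a perfect square. For an irreducible cubic, a square discriminant forces the Galois group to be A_3, the cyclic group of order 3.

C_3 (order 3)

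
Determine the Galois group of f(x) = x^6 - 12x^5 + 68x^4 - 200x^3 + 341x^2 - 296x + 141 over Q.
S_4 x C_2 (also written S4xC2)

The polynomial f is an irreducible sextic over Q, so G = Gal(f/Q) is one of the 16 transitive subgroups 6T1, ..., 6T16 of S_6. The discriminant of f is -347502390485056, which is not a perfect square, so G is not contained in A_6. The transitive groups of degree 6 not contained in A_6 are: C_6 (6T1, order 6), S_3 (6T2, order 6), D_6 (6T3, order 12), C_3 x S_3 (6T5, order 18), A_4 x C_2 (6T6, order 24), S_4 (6T8, order 24), S_3 x S_3 (6T9, order 36), S_4 x C_2 (6T11, order 48), (S_3 x S_3) : C_2 (6T13, order 72), PGL(2,5) (6T14, order 120), S_6 (6T16, order 720). By Dedekind's theorem, for a prime p not dividing disc(f) the degrees of the irreducible factors of f mod p form the cycle type of an element of G. Factoring f modulo the 17 such primes p <= 67 (skipping 2, 31, which divide the discriminant), each new pattern first appears at: mod 3: f = (x)(x + 1)(x^4 + 2x^3 + x + 1), pattern 4+1+1; mod 5: f = (x^3 + x^2 + 4x + 3)(x^3 + 2x^2 + 2x + 2), pattern 3+3; mod 7: f = (x^6 + 2x^5 + 5x^4 + 3x^3 + 5x^2 + 5x + 1), pattern 6; mod 11: f = (x^2 + x + 7)(x^2 + 10x + 1)(x^2 + 10x + 6), pattern 2+2+2; mod 13: f = (x^2 + 7x + 2)(x^4 + 7x^3 + 4x^2 + 5x + 12), pattern 4+2; mod 37: f = (x + 17)(x + 27)(x^2 + 29)(x^2 + 18x + 9), pattern 2+2+1+1; mod 47: f = (x)(x + 15)(x + 33)(x + 37)(x^2 + 44x + 26), pattern 2+1+1+1+1. No other pattern occurs in this range, so the set of observed cycle types is {4+1+1, 3+3, 6, 2+2+2, 4+2, 2+2+1+1, 2+1+1+1+1}. The candidates containing elements of all these cycle types are S_4 x C_2 (6T11) of order 48, S_6 (6T16) of order 720; the others are excluded. The observed types are precisely the cycle types that occur in S_4 x C_2 (6T11) (apart from the identity). Each of the other remaining candidates has further cycle types, and by the Chebotarev density theorem the matching factorization patterns would occur for a proportion of primes equal to their share of the group: S_6 (6T16) additionally contains elements of type 5+1, 3+2+1, 3+1+1+1 (304 of its 720 elements, about 42% of primes). None of the 17 primes tested shows any such pattern (for each of these groups the chance of that is below 10^-4), which rules them out. Hence G = S_4 x C_2 (6T11), of order 48.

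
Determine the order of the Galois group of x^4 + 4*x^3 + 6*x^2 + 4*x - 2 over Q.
8

The degree of the splitting field over Q equals the order of the Galois group, so first determine the group. The polynomial is an irreducible quartic over Q and its discriminant is -6912, which is not a perfect square, so the Galois group is not contained in A_4. The resolvent cubic y^3 - 6*y^2 + 24*y - 32 has exactly one rational root, so the Galois group is C_4 or D_4. The quartic remains irreducible over Q(sqrt(disc)), so the group is D_4. The Galois group D_4 (4T3) has order 8, so the splitting field has degree 8 over Q.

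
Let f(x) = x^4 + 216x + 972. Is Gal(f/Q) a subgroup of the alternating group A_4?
Yes

The polynomial is irreducible of degree 4 over Q. Its discriminant is 176319369216 = 419904^2, a perfect square. A Galois group lies in the alternating group exactly when the discriminant is a square in Q, so the Galois group (A_4) is contained in A_4.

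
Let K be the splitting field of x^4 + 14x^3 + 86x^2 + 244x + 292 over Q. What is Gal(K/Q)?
The polynomial is an irreducible quartic over Q and its discriminant is 13660416 = 3696^2, a perfect square, so the Galois group is contained in A_4. The resolvent cubic y^3 - 86*y^2 + 2248*y - 16320 splits completely over Q, which gives the Klein four-group V_4.

V_4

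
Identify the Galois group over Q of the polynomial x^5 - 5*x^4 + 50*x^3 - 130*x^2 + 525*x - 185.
A_5 (also written A5)

The polynomial f is an irreducible quintic over Q, so G = Gal(f/Q) is a transitive subgroup of S_5: one of C_5 (5T1, order 5), D_5 (5T2, order 10), F_20 (5T3, order 20), A_5 (5T4, order 60) or S_5 (5T5, order 120). The discriminant of f is 67108864000000 = 8192000^2, a perfect square, so G is contained in A_5. The transitive groups of degree 5 contained in A_5 are: C_5 (5T1, order 5), D_5 (5T2, order 10), A_5 (5T4, order 60). By Dedekind's theorem, for a prime p not dividing disc(f) the degrees of the irreducible factors of f mod p form the cycle type of an element of G. Factoring f modulo the 2 such primes p <= 7 (skipping 2, 5, which divide the discriminant), each new pattern first appears at: mod 3: f = (x^5 + x^4 + 2x^3 + 2x^2 + 1), pattern 5; mod 7: f = (x + 1)(x + 3)(x^3 + 5x^2 + 6x + 6), pattern 3+1+1. No other pattern occurs in this range, so the set of observed cycle types is {5, 3+1+1}. Among the candidates above, the only group containing elements of all these cycle types is A_5 (5T4) — each of C_5 (5T1), D_5 (5T2) lacks at least one of them. Hence G = A_5 (5T4), of order 60.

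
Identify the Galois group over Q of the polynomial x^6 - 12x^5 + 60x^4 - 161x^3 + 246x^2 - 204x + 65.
The polynomial f is an irreducible sextic over Q, so G = Gal(f/Q) is one of the 16 transitive subgroups 6T1, ..., 6T16 of S_6. The discriminant of f is 871199469, which is not a perfect square, so G is not contained in A_6. The transitive groups of degree 6 not contained in A_6 are: C_6 (6T1, order 6), S_3 (6T2, order 6), D_6 (6T3, order 12), C_3 x S_3 (6T5, order 18), A_4 x C_2 (6T6, order 24), S_4 (6T8, order 24), S_3 x S_3 (6T9, order 36), S_4 x C_2 (6T11, order 48), (S_3 x S_3) : C_2 (6T13, order 72), PGL(2,5) (6T14, order 120), S_6 (6T16, order 720). By Dedekind's theorem, for a prime p not dividing disc(f) the degrees of the irreducible factors of f mod p form the cycle type of an element of G. Factoring f modulo the 16 such primes p <= 67 (skipping 3, 7, 29, which divide the discriminant), each new pattern first appears at: mod 2: f = (x^6 + x^3 + 1), pattern 6; mod 5: f = (x)(x + 4)(x^2 + 2)(x^2 + 4x + 2), pattern 2+2+1+1; mod 13: f = (x)(x + 3)(x + 4)(x^3 + 7x^2 + 12x + 9), pattern 3+1+1+1; mod 19: f = (x^2 + 6x + 18)(x^2 + 9x + 10)(x^2 + 11x + 3), pattern 2+2+2; mod 67: f = (x^3 + 61x^2 + 12x + 10)(x^3 + 61x^2 + 12x + 40), pattern 3+3. No other pattern occurs in this range, so the set of observed cycle types is {6, 2+2+1+1, 3+1+1+1, 2+2+2, 3+3}. The candidates containing elements of all these cycle types are S_3 x S_3 (6T9) of order 36, (S_3 x S_3) : C_2 (6T13) of order 72, S_6 (6T16) of order 720; the others are excluded. The observed types are precisely the cycle types that occur in S_3 x S_3 (6T9) (apart from the identity). Each of the other remaining candidates has further cycle types, and by the Chebotarev density theorem the matching factorization patterns would occur for a proportion of primes equal to their share of the group: (S_3 x S_3) : C_2 (6T13) additionally contains elements of type 4+2, 3+2+1, 2+1+1+1+1 (36 of its 72 elements, about 50% of primes); S_6 (6T16) additionally contains elements of type 5+1, 4+2, 4+1+1, 3+2+1, 2+1+1+1+1 (459 of its 720 elements, about 64% of primes). None of the 16 primes tested shows any such pattern (for each of these groups the chance of that is below 10^-4), which rules them out. Hence G = S_3 x S_3 (6T9), of order 36.

S_3 x S_3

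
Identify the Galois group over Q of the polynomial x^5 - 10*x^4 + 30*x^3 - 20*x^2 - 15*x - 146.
The polynomial f is an irreducible quintic over Q, so G = Gal(f/Q) is a transitive subgroup of S_5: one of C_5 (5T1, order 5), D_5 (5T2, order 10), F_20 (5T3, order 20), A_5 (5T4, order 60) or S_5 (5T5, order 120). The discriminant of f is 1327104000000 = 1152000^2, a perfect square, so G is contained in A_5. The transitive groups of degree 5 contained in A_5 are: C_5 (5T1, order 5), D_5 (5T2, order 10), A_5 (5T4, order 60). By Dedekind's theorem, for a prime p not dividing disc(f) the degrees of the irreducible factors of f mod p form the cycle type of an element of G. Factoring f modulo the 23 such primes p <= 101 (skipping 2, 3, 5, which divide the discriminant), each new pattern first appears at: mod 7: f = (x^5 + 4x^4 + 2x^3 + x^2 + 6x + 1), pattern 5; mod 17: f = (x + 11)(x^2 + 14x + 4)(x^2 + 16x + 16), pattern 2+2+1. No other pattern occurs in this range, so the set of observed cycle types is {5, 2+2+1}. The candidates containing elements of all these cycle types are D_5 (5T2) of order 10, A_5 (5T4) of order 60; the others are excluded. The observed types are precisely the cycle types that occur in D_5 (5T2) (apart from the identity). Each of the other remaining candidates has further cycle types, and by the Chebotarev density theorem the matching factorization patterns would occur for a proportion of primes equal to their share of the group: A_5 (5T4) additionally contains elements of type 3+1+1 (20 of its 60 elements, about 33% of primes). None of the 23 primes tested shows any such pattern (for each of these groups the chance of that is below 10^-4), which rules them out. Hence G = D_5 (5T2), of order 10.

D_5 (also written D5)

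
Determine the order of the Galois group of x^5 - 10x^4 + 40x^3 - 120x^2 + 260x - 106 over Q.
20

The degree of the splitting field over Q equals the order of the Galois group, so first determine the group. The polynomial f is an irreducible quintic over Q, so G = Gal(f/Q) is a transitive subgroup of S_5: one of C_5 (5T1, order 5), D_5 (5T2, order 10), F_20 (5T3, order 20), A_5 (5T4, order 60) or S_5 (5T5, order 120). The discriminant of f is 574944050000, which is not a perfect square, so G is not contained in A_5. The transitive groups of degree 5 not contained in A_5 are: F_20 (5T3, order 20), S_5 (5T5, order 120). By Dedekind's theorem, for a prime p not dividing disc(f) the degrees of the irreducible factors of f mod p form the cycle type of an element of G. Factoring f modulo the 18 such primes p <= 71 (skipping 2, 5, which divide the discriminant), each new pattern first appears at: mod 3: f = (x + 1)(x^4 + x^3 + 2), pattern 4+1; mod 11: f = (x^5 + x^4 + 7x^3 + x^2 + 7x + 4), pattern 5; mod 19: f = (x + 15)(x^2 + 4x + 1)(x^2 + 9x + 17), pattern 2+2+1. No other pattern occurs in this range, so the set of observed cycle types is {4+1, 5, 2+2+1}. The candidates containing elements of all these cycle types are F_20 (5T3) of order 20, S_5 (5T5) of order 120; the others are excluded. The observed types are precisely the cycle types that occur in F_20 (5T3) (apart from the identity). Each of the other remaining candidates has further cycle types, and by the Chebotarev density theorem the matching factorization patterns would occur for a proportion of primes equal to their share of the group: S_5 (5T5) additionally contains elements of type 3+2, 3+1+1, 2+1+1+1 (50 of its 120 elements, about 42% of primes). None of the 18 primes tested shows any such pattern (for each of these groups the chance of that is below 10^-4), which rules them out. Hence G = F_20 (5T3), of order 20. The Galois group F_20 (5T3) has order 20, so the splitting field has degree 20 over Q.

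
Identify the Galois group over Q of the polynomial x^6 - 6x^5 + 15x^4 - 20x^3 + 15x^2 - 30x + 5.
The polynomial f is an irreducible sextic over Q, so G = Gal(f/Q) is one of the 16 transitive subgroups 6T1, ..., 6T16 of S_6. The discriminant of f is 746496000000 = 864000^2, a perfect square, so G is contained in A_6. The transitive groups of degree 6 contained in A_6 are: A_4 (6T4, order 12), S_4 (6T7, order 24), (C_3 x C_3) : C_4 (6T10, order 36), PSL(2,5) (6T12, order 60), A_6 (6T15, order 360). By Dedekind's theorem, for a prime p not dividing disc(f) the degrees of the irreducible factors of f mod p form the cycle type of an element of G. Factoring f modulo the 6 such primes p <= 23 (skipping 2, 3, 5, which divide the discriminant), each new pattern first appears at: mod 7: f = (x + 3)(x^5 + 5x^4 + x^2 + 5x + 4), pattern 5+1; mod 23: f = (x + 1)(x + 10)(x + 15)(x^3 + 14x^2 + 5x + 10), pattern 3+1+1+1. No other pattern occurs in this range, so the set of observed cycle types is {5+1, 3+1+1+1}. Among the candidates above, the only group containing elements of all these cycle types is A_6 (6T15) — each of A_4 (6T4), S_4 (6T7), (C_3 x C_3) : C_4 (6T10), PSL(2,5) (6T12) lacks at least one of them. Hence G = A_6 (6T15), of order 360.

6T15: A_6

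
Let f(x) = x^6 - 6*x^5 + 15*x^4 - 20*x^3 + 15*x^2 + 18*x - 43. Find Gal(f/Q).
The polynomial f is an irreducible sextic over Q, so G = Gal(f/Q) is one of the 16 transitive subgroups 6T1, ..., 6T16 of S_6. The discriminant of f is 746496000000 = 864000^2, a perfect square, so G is contained in A_6. The transitive groups of degree 6 contained in A_6 are: A_4 (6T4, order 12), S_4 (6T7, order 24), (C_3 x C_3) : C_4 (6T10, order 36), PSL(2,5) (6T12, order 60), A_6 (6T15, order 360). By Dedekind's theorem, for a prime p not dividing disc(f) the degrees of the irreducible factors of f mod p form the cycle type of an element of G. Factoring f modulo the 6 such primes p <= 23 (skipping 2, 3, 5, which divide the discriminant), each new pattern first appears at: mod 7: f = (x + 2)(x^5 + 6x^4 + 3x^3 + 2x^2 + 4x + 3), pattern 5+1; mod 23: f = (x + 6)(x + 11)(x + 20)(x^3 + 3x^2 + 4x + 8), pattern 3+1+1+1. No other pattern occurs in this range, so the set of observed cycle types is {5+1, 3+1+1+1}. Among the candidates above, the only group containing elements of all these cycle types is A_6 (6T15) — each of A_4 (6T4), S_4 (6T7), (C_3 x C_3) : C_4 (6T10), PSL(2,5) (6T12) lacks at least one of them. Hence G = A_6 (6T15), of order 360.

A_6 (also written A6)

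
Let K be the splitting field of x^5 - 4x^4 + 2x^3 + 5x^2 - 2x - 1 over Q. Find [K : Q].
5

The degree of the splitting field over Q equals the order of the Galois group, so first determine the group. The polynomial f is an irreducible quintic over Q, so G = Gal(f/Q) is a transitive subgroup of S_5: one of C_5 (5T1, order 5), D_5 (5T2, order 10), F_20 (5T3, order 20), A_5 (5T4, order 60) or S_5 (5T5, order 120). The discriminant of f is 14641 = 121^2, a perfect square, so G is contained in A_5. The transitive groups of degree 5 contained in A_5 are: C_5 (5T1, order 5), D_5 (5T2, order 10), A_5 (5T4, order 60). By Dedekind's theorem, for a prime p not dividing disc(f) the degrees of the irreducible factors of f mod p form the cycle type of an element of G. Factoring f modulo the 14 such primes p <= 47 (skipping 11, which divides the discriminant), each new pattern first appears at: mod 2: f = (x^5 + x^2 + 1), pattern 5; mod 23: f = (x + 8)(x + 11)(x + 12)(x + 16)(x + 18), pattern 1+1+1+1+1. No other pattern occurs in this range, so the set of observed cycle types is {5, 1+1+1+1+1}. The candidates containing elements of all these cycle types are C_5 (5T1) of order 5, D_5 (5T2) of order 10, A_5 (5T4) of order 60; the others are excluded. The observed types are precisely the cycle types that occur in C_5 (5T1). Each of the other remaining candidates has further cycle types, and by the Chebotarev density theorem the matching factorization patterns would occur for a proportion of primes equal to their share of the group: D_5 (5T2) additionally contains elements of type 2+2+1 (5 of its 10 elements, about 50% of primes); A_5 (5T4) additionally contains elements of type 3+1+1, 2+2+1 (35 of its 60 elements, about 58% of primes). None of the 14 primes tested shows any such pattern (for each of these groups the chance of that is below 10^-4), which rules them out. Hence G = C_5 (5T1), of order 5. The Galois group C_5 (5T1) has order 5, so the splitting field has degree 5 over Q.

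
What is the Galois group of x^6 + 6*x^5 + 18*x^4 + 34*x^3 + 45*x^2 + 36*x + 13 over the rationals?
6T14: PGL(2,5)

The polynomial f is an irreducible sextic over Q, so G = Gal(f/Q) is one of the 16 transitive subgroups 6T1, ..., 6T16 of S_6. The discriminant of f is -16003008, which is not a perfect square, so G is not contained in A_6. The transitive groups of degree 6 not contained in A_6 are: C_6 (6T1, order 6), S_3 (6T2, order 6), D_6 (6T3, order 12), C_3 x S_3 (6T5, order 18), A_4 x C_2 (6T6, order 24), S_4 (6T8, order 24), S_3 x S_3 (6T9, order 36), S_4 x C_2 (6T11, order 48), (S_3 x S_3) : C_2 (6T13, order 72), PGL(2,5) (6T14, order 120), S_6 (6T16, order 720). By Dedekind's theorem, for a prime p not dividing disc(f) the degrees of the irreducible factors of f mod p form the cycle type of an element of G. Factoring f modulo the 21 such primes p <= 89 (skipping 2, 3, 7, which divide the discriminant), each new pattern first appears at: mod 5: f = (x^6 + x^5 + 3x^4 + 4x^3 + x + 3), pattern 6; mod 11: f = (x + 3)(x^5 + 3x^4 + 9x^3 + 7x^2 + 2x + 8), pattern 5+1; mod 13: f = (x)(x + 9)(x^4 + 10x^3 + 6x^2 + 6x + 4), pattern 4+1+1; mod 23: f = (x + 17)(x + 21)(x^2 + 17x + 10)(x^2 + 20x + 21), pattern 2+2+1+1; mod 43: f = (x^3 + 22x^2 + 39x + 16)(x^3 + 27x^2 + 30x + 25), pattern 3+3; mod 61: f = (x^2 + 16x + 13)(x^2 + 20x + 31)(x^2 + 31x + 2), pattern 2+2+2. No other pattern occurs in this range, so the set of observed cycle types is {6, 5+1, 4+1+1, 2+2+1+1, 3+3, 2+2+2}. The candidates containing elements of all these cycle types are PGL(2,5) (6T14) of order 120, S_6 (6T16) of order 720; the others are excluded. The observed types are precisely the cycle types that occur in PGL(2,5) (6T14) (apart from the identity). Each of the other remaining candidates has further cycle types, and by the Chebotarev density theorem the matching factorization patterns would occur for a proportion of primes equal to their share of the group: S_6 (6T16) additionally contains elements of type 4+2, 3+2+1, 3+1+1+1, 2+1+1+1+1 (265 of its 720 elements, about 37% of primes). None of the 21 primes tested shows any such pattern (for each of these groups the chance of that is below 10^-4), which rules them out. Hence G = PGL(2,5) (6T14), of order 120.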